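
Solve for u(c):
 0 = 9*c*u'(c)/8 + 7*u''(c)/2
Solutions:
 u(c) = C1 + C2*erf(3*sqrt(14)*c/28)


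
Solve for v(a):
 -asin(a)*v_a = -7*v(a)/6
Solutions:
 v(a) = C1*exp(7*Integral(1/asin(a), a)/6)


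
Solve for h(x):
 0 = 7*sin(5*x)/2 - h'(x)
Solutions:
 h(x) = C1 - 7*cos(5*x)/10


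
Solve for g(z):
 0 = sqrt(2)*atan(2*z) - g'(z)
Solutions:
 g(z) = C1 + sqrt(2)*(z*atan(2*z) - log(4*z^2 + 1)/4)


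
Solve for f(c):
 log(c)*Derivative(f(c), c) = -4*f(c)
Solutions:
 f(c) = C1*exp(-4*li(c))


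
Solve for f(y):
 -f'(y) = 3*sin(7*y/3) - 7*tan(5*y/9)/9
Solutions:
 f(y) = C1 - 7*log(cos(5*y/9))/5 + 9*cos(7*y/3)/7


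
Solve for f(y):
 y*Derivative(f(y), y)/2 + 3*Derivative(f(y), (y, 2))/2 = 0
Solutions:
 f(y) = C1 + C2*erf(sqrt(6)*y/6)


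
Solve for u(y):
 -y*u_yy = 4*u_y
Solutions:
 u(y) = C1 + C2/y^3


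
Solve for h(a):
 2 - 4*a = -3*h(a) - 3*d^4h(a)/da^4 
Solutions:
 h(a) = 4*a/3 + (C1*sin(sqrt(2)*a/2) + C2*cos(sqrt(2)*a/2))*exp(-sqrt(2)*a/2) + (C3*sin(sqrt(2)*a/2) + C4*cos(sqrt(2)*a/2))*exp(sqrt(2)*a/2) - 2/3


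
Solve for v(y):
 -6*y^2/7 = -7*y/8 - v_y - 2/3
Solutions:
 v(y) = C1 + 2*y^3/7 - 7*y^2/16 - 2*y/3


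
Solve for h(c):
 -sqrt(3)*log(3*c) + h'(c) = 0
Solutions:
 h(c) = C1 + sqrt(3)*c*log(c) - sqrt(3)*c + sqrt(3)*c*log(3)


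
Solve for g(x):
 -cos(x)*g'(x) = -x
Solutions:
 g(x) = C1 + Integral(x/cos(x), x)


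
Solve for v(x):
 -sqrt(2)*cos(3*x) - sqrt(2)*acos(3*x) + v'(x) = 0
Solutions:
 v(x) = C1 + sqrt(2)*(x*acos(3*x) - sqrt(1 - 9*x^2)/3) + sqrt(2)*sin(3*x)/3


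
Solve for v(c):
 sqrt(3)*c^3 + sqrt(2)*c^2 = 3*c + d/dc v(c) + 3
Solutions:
 v(c) = C1 + sqrt(3)*c^4/4 + sqrt(2)*c^3/3 - 3*c^2/2 - 3*c


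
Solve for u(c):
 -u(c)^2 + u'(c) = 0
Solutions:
 u(c) = -1/(C1 + c)


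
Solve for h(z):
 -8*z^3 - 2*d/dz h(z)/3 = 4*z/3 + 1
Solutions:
 h(z) = C1 - 3*z^4 - z^2 - 3*z/2


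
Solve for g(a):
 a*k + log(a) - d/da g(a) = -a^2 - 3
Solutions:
 g(a) = C1 + a^3/3 + a^2*k/2 + a*log(a) + 2*a


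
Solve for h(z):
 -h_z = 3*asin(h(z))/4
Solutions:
 Integral(1/asin(_y), (_y, h(z))) = C1 - 3*z/4


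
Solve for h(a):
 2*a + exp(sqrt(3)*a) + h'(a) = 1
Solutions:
 h(a) = C1 - a^2 + a - sqrt(3)*exp(sqrt(3)*a)/3


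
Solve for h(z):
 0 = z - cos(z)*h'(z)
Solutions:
 h(z) = C1 + Integral(z/cos(z), z)


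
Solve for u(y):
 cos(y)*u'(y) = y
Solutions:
 u(y) = C1 + Integral(y/cos(y), y)


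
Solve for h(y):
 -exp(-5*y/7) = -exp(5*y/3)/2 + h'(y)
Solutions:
 h(y) = C1 + 3*exp(5*y/3)/10 + 7*exp(-5*y/7)/5


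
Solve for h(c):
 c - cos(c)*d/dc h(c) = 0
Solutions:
 h(c) = C1 + Integral(c/cos(c), c)


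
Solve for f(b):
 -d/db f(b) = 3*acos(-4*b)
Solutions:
 f(b) = C1 - 3*b*acos(-4*b) - 3*sqrt(1 - 16*b^2)/4


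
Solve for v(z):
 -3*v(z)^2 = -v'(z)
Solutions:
 v(z) = -1/(C1 + 3*z)


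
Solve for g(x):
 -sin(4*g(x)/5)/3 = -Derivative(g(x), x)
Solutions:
 -x/3 + 5*log(cos(4*g(x)/5) - 1)/8 - 5*log(cos(4*g(x)/5) + 1)/8 = C1


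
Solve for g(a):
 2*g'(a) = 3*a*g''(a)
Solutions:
 g(a) = C1 + C2*a^(5/3)


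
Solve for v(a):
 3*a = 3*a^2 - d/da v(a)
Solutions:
 v(a) = C1 + a^3 - 3*a^2/2


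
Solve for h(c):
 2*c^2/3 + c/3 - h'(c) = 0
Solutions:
 h(c) = C1 + 2*c^3/9 + c^2/6


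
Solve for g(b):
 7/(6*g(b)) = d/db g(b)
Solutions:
 g(b) = -sqrt(C1 + 21*b)/3
 g(b) = sqrt(C1 + 21*b)/3


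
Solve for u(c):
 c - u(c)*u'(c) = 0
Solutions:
 u(c) = -sqrt(C1 + c^2)
 u(c) = sqrt(C1 + c^2)


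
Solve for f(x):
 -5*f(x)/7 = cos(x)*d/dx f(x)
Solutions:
 f(x) = C1*(sin(x) - 1)^(5/14)/(sin(x) + 1)^(5/14)


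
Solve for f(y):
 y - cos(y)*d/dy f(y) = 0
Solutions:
 f(y) = C1 + Integral(y/cos(y), y)


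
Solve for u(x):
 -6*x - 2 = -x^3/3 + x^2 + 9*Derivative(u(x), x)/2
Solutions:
 u(x) = C1 + x^4/54 - 2*x^3/27 - 2*x^2/3 - 4*x/9


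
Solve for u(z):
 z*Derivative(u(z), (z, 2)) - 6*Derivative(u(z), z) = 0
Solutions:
 u(z) = C1 + C2*z^7


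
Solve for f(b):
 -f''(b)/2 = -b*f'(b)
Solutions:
 f(b) = C1 + C2*erfi(b)


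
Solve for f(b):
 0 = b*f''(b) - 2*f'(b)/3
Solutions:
 f(b) = C1 + C2*b^(5/3)


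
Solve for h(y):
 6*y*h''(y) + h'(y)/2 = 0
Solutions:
 h(y) = C1 + C2*y^(11/12)


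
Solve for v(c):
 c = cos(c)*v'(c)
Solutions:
 v(c) = C1 + Integral(c/cos(c), c)


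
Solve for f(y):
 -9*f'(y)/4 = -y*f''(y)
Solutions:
 f(y) = C1 + C2*y^(13/4)


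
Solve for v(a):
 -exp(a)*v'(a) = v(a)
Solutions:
 v(a) = C1*exp(exp(-a))


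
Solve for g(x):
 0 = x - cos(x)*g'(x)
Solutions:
 g(x) = C1 + Integral(x/cos(x), x)


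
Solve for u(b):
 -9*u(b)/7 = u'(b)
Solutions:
 u(b) = C1*exp(-9*b/7)


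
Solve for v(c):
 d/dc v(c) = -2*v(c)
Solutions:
 v(c) = C1*exp(-2*c)


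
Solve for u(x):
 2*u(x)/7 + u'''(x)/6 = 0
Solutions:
 u(x) = C3*exp(x*(-12^(1/3)*7^(2/3) + 3*14^(2/3)*3^(1/3))/28)*sin(14^(2/3)*3^(5/6)*x/14) + C4*exp(x*(-12^(1/3)*7^(2/3) + 3*14^(2/3)*3^(1/3))/28)*cos(14^(2/3)*3^(5/6)*x/14) + C5*exp(-x*(12^(1/3)*7^(2/3) + 3*14^(2/3)*3^(1/3))/28) + (C1*sin(14^(2/3)*3^(5/6)*x/14) + C2*cos(14^(2/3)*3^(5/6)*x/14))*exp(12^(1/3)*7^(2/3)*x/14)


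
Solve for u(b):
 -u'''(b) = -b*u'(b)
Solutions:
 u(b) = C1 + Integral(C2*airyai(b) + C3*airybi(b), b)


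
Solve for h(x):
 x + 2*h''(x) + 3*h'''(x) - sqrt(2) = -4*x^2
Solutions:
 h(x) = C1 + C2*x + C3*exp(-2*x/3) - x^4/6 + 11*x^3/12 + x^2*(-33 + 2*sqrt(2))/8


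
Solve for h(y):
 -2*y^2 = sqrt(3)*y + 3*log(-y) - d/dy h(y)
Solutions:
 h(y) = C1 + 2*y^3/3 + sqrt(3)*y^2/2 + 3*y*log(-y) - 3*y


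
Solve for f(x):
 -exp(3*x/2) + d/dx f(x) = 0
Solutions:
 f(x) = C1 + 2*exp(3*x/2)/3


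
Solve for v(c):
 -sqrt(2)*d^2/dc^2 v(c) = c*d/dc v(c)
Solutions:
 v(c) = C1 + C2*erf(2^(1/4)*c/2)


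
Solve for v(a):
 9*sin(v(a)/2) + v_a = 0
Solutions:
 v(a) = -2*acos((-C1 - exp(9*a))/(C1 - exp(9*a))) + 4*pi
 v(a) = 2*acos((-C1 - exp(9*a))/(C1 - exp(9*a)))


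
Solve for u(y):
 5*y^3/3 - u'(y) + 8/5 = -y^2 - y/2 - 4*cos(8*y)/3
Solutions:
 u(y) = C1 + 5*y^4/12 + y^3/3 + y^2/4 + 8*y/5 + sin(8*y)/6


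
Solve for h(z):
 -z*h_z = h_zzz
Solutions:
 h(z) = C1 + Integral(C2*airyai(-z) + C3*airybi(-z), z)


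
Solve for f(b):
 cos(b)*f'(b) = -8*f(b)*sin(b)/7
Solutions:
 f(b) = C1*cos(b)^(8/7)


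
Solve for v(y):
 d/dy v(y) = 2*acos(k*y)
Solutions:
 v(y) = C1 + 2*Piecewise((y*acos(k*y) - sqrt(-k^2*y^2 + 1)/k, Ne(k, 0)), (pi*y/2, True))


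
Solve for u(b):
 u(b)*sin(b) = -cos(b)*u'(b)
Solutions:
 u(b) = C1*cos(b)


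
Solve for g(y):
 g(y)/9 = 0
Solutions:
 g(y) = 0


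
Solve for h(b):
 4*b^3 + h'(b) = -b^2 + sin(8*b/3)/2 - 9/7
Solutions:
 h(b) = C1 - b^4 - b^3/3 - 9*b/7 - 3*cos(8*b/3)/16


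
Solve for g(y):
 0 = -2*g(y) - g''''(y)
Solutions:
 g(y) = (C1*sin(2^(3/4)*y/2) + C2*cos(2^(3/4)*y/2))*exp(-2^(3/4)*y/2) + (C3*sin(2^(3/4)*y/2) + C4*cos(2^(3/4)*y/2))*exp(2^(3/4)*y/2)


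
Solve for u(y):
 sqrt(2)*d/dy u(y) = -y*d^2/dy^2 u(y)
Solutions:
 u(y) = C1 + C2*y^(1 - sqrt(2))


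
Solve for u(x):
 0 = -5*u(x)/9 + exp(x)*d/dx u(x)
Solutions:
 u(x) = C1*exp(-5*exp(-x)/9)


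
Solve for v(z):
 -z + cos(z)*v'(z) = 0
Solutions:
 v(z) = C1 + Integral(z/cos(z), z)


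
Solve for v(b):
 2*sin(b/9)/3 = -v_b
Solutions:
 v(b) = C1 + 6*cos(b/9)


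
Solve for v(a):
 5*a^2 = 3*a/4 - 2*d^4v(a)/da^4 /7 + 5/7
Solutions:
 v(a) = C1 + C2*a + C3*a^2 + C4*a^3 - 7*a^6/144 + 7*a^5/320 + 5*a^4/48


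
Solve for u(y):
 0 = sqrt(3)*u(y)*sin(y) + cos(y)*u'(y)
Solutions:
 u(y) = C1*cos(y)^(sqrt(3))


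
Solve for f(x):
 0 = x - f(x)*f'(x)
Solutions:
 f(x) = -sqrt(C1 + x^2)
 f(x) = sqrt(C1 + x^2)


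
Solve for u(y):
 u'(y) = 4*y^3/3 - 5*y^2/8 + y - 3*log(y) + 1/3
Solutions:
 u(y) = C1 + y^4/3 - 5*y^3/24 + y^2/2 - 3*y*log(y) + 10*y/3


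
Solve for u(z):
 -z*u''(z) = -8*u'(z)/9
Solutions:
 u(z) = C1 + C2*z^(17/9)


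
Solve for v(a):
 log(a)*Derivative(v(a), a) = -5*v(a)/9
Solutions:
 v(a) = C1*exp(-5*li(a)/9)


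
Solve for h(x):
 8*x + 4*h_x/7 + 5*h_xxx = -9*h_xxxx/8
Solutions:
 h(x) = C1 + C2*exp(x*(-280 + 1400*2^(2/3)*7^(1/3)/(27*sqrt(174561) + 30187)^(1/3) + 2^(1/3)*7^(2/3)*(27*sqrt(174561) + 30187)^(1/3))/189)*sin(14^(1/3)*sqrt(3)*x*(-7^(1/3)*(27*sqrt(174561) + 30187)^(1/3) + 1400*2^(1/3)/(27*sqrt(174561) + 30187)^(1/3))/189) + C3*exp(x*(-280 + 1400*2^(2/3)*7^(1/3)/(27*sqrt(174561) + 30187)^(1/3) + 2^(1/3)*7^(2/3)*(27*sqrt(174561) + 30187)^(1/3))/189)*cos(14^(1/3)*sqrt(3)*x*(-7^(1/3)*(27*sqrt(174561) + 30187)^(1/3) + 1400*2^(1/3)/(27*sqrt(174561) + 30187)^(1/3))/189) + C4*exp(-2*x*(1400*2^(2/3)*7^(1/3)/(27*sqrt(174561) + 30187)^(1/3) + 140 + 2^(1/3)*7^(2/3)*(27*sqrt(174561) + 30187)^(1/3))/189) - 7*x^2


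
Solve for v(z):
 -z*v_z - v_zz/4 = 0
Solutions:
 v(z) = C1 + C2*erf(sqrt(2)*z)


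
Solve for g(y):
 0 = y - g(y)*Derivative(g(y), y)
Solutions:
 g(y) = -sqrt(C1 + y^2)
 g(y) = sqrt(C1 + y^2)


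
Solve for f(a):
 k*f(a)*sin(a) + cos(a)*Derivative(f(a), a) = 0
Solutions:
 f(a) = C1*exp(k*log(cos(a)))


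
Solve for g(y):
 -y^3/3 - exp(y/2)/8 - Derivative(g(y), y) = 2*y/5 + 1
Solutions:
 g(y) = C1 - y^4/12 - y^2/5 - y - exp(y/2)/4


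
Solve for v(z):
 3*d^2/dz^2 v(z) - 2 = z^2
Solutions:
 v(z) = C1 + C2*z + z^4/36 + z^2/3


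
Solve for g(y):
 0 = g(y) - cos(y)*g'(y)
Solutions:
 g(y) = C1*sqrt(sin(y) + 1)/sqrt(sin(y) - 1)


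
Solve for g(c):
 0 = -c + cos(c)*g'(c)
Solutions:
 g(c) = C1 + Integral(c/cos(c), c)


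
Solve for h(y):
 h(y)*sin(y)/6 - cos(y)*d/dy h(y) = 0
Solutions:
 h(y) = C1/cos(y)^(1/6)


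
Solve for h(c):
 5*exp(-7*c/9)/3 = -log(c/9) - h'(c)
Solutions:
 h(c) = C1 - c*log(c) + c*(1 + 2*log(3)) + 15*exp(-7*c/9)/7


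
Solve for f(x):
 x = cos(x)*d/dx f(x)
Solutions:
 f(x) = C1 + Integral(x/cos(x), x)


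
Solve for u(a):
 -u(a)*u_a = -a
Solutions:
 u(a) = -sqrt(C1 + a^2)
 u(a) = sqrt(C1 + a^2)


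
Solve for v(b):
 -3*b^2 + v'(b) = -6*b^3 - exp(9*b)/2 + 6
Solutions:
 v(b) = C1 - 3*b^4/2 + b^3 + 6*b - exp(9*b)/18


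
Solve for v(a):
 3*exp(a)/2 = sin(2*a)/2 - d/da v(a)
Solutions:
 v(a) = C1 - 3*exp(a)/2 - cos(2*a)/4


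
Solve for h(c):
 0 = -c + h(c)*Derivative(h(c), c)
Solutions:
 h(c) = -sqrt(C1 + c^2)
 h(c) = sqrt(C1 + c^2)


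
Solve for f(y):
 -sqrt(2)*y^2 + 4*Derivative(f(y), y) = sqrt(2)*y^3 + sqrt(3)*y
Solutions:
 f(y) = C1 + sqrt(2)*y^4/16 + sqrt(2)*y^3/12 + sqrt(3)*y^2/8


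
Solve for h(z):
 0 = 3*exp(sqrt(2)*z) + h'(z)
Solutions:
 h(z) = C1 - 3*sqrt(2)*exp(sqrt(2)*z)/2


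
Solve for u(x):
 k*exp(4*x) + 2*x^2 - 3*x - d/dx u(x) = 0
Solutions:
 u(x) = C1 + k*exp(4*x)/4 + 2*x^3/3 - 3*x^2/2


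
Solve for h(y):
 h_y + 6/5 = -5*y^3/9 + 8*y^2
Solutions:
 h(y) = C1 - 5*y^4/36 + 8*y^3/3 - 6*y/5


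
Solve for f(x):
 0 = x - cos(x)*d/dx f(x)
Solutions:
 f(x) = C1 + Integral(x/cos(x), x)


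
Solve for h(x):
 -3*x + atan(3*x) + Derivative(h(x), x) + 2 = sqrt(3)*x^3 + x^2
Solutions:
 h(x) = C1 + sqrt(3)*x^4/4 + x^3/3 + 3*x^2/2 - x*atan(3*x) - 2*x + log(9*x^2 + 1)/6


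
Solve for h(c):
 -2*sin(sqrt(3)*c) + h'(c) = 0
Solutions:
 h(c) = C1 - 2*sqrt(3)*cos(sqrt(3)*c)/3


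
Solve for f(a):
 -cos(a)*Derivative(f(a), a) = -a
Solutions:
 f(a) = C1 + Integral(a/cos(a), a)


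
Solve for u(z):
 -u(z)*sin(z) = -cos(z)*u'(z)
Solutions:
 u(z) = C1/cos(z)


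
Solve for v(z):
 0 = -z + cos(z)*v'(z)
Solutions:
 v(z) = C1 + Integral(z/cos(z), z)


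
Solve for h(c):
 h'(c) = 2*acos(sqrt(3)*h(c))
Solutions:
 Integral(1/acos(sqrt(3)*_y), (_y, h(c))) = C1 + 2*c


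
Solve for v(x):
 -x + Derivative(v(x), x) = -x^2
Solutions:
 v(x) = C1 - x^3/3 + x^2/2


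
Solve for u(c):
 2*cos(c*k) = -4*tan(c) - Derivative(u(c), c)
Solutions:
 u(c) = C1 - 2*Piecewise((sin(c*k)/k, Ne(k, 0)), (c, True)) + 4*log(cos(c))


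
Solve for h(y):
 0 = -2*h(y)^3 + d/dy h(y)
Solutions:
 h(y) = -sqrt(2)*sqrt(-1/(C1 + 2*y))/2
 h(y) = sqrt(2)*sqrt(-1/(C1 + 2*y))/2


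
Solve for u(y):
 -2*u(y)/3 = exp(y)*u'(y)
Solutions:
 u(y) = C1*exp(2*exp(-y)/3)


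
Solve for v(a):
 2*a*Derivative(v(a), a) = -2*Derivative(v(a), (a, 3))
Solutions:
 v(a) = C1 + Integral(C2*airyai(-a) + C3*airybi(-a), a)


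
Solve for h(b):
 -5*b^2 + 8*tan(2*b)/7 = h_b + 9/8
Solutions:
 h(b) = C1 - 5*b^3/3 - 9*b/8 - 4*log(cos(2*b))/7


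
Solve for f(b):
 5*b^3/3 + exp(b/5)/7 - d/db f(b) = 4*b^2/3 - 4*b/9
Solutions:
 f(b) = C1 + 5*b^4/12 - 4*b^3/9 + 2*b^2/9 + 5*exp(b/5)/7


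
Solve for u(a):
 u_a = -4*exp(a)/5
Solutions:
 u(a) = C1 - 4*exp(a)/5


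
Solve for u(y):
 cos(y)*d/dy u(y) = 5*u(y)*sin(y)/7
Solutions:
 u(y) = C1/cos(y)^(5/7)


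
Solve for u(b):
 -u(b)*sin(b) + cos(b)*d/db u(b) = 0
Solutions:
 u(b) = C1/cos(b)


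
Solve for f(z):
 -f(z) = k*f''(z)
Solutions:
 f(z) = C1*exp(-z*sqrt(-1/k)) + C2*exp(z*sqrt(-1/k))


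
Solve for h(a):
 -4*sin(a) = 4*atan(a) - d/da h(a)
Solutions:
 h(a) = C1 + 4*a*atan(a) - 2*log(a^2 + 1) - 4*cos(a)


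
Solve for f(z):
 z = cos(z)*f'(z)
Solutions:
 f(z) = C1 + Integral(z/cos(z), z)


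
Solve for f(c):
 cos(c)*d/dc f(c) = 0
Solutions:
 f(c) = C1


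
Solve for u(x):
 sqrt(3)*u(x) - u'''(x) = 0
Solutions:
 u(x) = C3*exp(3^(1/6)*x) + (C1*sin(3^(2/3)*x/2) + C2*cos(3^(2/3)*x/2))*exp(-3^(1/6)*x/2)


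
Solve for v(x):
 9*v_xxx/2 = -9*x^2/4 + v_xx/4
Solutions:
 v(x) = C1 + C2*x + C3*exp(x/18) + 3*x^4/4 + 54*x^3 + 2916*x^2


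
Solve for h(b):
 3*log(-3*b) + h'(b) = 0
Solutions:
 h(b) = C1 - 3*b*log(-b) + 3*b*(1 - log(3))


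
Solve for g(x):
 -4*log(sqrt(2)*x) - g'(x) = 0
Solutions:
 g(x) = C1 - 4*x*log(x) - x*log(4) + 4*x


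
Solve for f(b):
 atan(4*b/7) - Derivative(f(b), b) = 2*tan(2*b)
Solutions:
 f(b) = C1 + b*atan(4*b/7) - 7*log(16*b^2 + 49)/8 + log(cos(2*b))


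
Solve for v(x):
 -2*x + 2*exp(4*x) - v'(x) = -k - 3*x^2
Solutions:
 v(x) = C1 + k*x + x^3 - x^2 + exp(4*x)/2


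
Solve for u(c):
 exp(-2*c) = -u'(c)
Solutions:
 u(c) = C1 + exp(-2*c)/2


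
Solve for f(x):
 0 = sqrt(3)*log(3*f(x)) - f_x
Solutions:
 -sqrt(3)*Integral(1/(log(_y) + log(3)), (_y, f(x)))/3 = C1 - x


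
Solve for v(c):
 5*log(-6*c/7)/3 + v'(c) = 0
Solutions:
 v(c) = C1 - 5*c*log(-c)/3 + 5*c*(-log(6) + 1 + log(7))/3


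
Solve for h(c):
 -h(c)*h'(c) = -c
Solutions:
 h(c) = -sqrt(C1 + c^2)
 h(c) = sqrt(C1 + c^2)


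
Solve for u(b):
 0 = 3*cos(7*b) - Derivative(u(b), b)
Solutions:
 u(b) = C1 + 3*sin(7*b)/7


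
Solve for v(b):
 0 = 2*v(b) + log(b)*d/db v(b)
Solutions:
 v(b) = C1*exp(-2*li(b))


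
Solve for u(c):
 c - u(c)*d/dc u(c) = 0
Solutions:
 u(c) = -sqrt(C1 + c^2)
 u(c) = sqrt(C1 + c^2)


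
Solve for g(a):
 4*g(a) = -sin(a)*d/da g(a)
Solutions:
 g(a) = C1*(cos(a)^2 + 2*cos(a) + 1)/(cos(a)^2 - 2*cos(a) + 1)


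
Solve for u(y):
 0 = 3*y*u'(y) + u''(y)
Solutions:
 u(y) = C1 + C2*erf(sqrt(6)*y/2)


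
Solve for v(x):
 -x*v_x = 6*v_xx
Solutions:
 v(x) = C1 + C2*erf(sqrt(3)*x/6)


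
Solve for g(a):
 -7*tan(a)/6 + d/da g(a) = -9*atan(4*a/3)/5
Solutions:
 g(a) = C1 - 9*a*atan(4*a/3)/5 + 27*log(16*a^2 + 9)/40 - 7*log(cos(a))/6


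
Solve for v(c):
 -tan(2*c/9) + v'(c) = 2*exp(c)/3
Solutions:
 v(c) = C1 + 2*exp(c)/3 - 9*log(cos(2*c/9))/2


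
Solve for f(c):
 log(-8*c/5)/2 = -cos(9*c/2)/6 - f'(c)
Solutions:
 f(c) = C1 - c*log(-c)/2 - 2*c*log(2) + c/2 + c*log(10)/2 - sin(9*c/2)/27


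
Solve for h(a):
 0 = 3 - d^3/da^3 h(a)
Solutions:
 h(a) = C1 + C2*a + C3*a^2 + a^3/2


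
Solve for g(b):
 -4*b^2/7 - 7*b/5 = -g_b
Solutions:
 g(b) = C1 + 4*b^3/21 + 7*b^2/10


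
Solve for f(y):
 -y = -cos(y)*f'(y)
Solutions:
 f(y) = C1 + Integral(y/cos(y), y)


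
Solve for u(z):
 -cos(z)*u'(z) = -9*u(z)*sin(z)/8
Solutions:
 u(z) = C1/cos(z)^(9/8)


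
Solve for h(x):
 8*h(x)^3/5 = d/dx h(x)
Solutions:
 h(x) = -sqrt(10)*sqrt(-1/(C1 + 8*x))/2
 h(x) = sqrt(10)*sqrt(-1/(C1 + 8*x))/2


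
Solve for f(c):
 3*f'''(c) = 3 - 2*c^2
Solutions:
 f(c) = C1 + C2*c + C3*c^2 - c^5/90 + c^3/6


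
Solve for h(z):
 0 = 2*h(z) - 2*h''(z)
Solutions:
 h(z) = C1*exp(-z) + C2*exp(z)


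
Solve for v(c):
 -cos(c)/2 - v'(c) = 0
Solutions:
 v(c) = C1 - sin(c)/2


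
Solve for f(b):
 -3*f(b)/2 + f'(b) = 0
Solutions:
 f(b) = C1*exp(3*b/2)


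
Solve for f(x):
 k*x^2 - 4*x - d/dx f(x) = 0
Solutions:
 f(x) = C1 + k*x^3/3 - 2*x^2


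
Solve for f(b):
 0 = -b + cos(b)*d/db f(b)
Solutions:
 f(b) = C1 + Integral(b/cos(b), b)


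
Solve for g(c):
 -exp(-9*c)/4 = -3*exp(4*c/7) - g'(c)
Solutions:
 g(c) = C1 - 21*exp(4*c/7)/4 - exp(-9*c)/36


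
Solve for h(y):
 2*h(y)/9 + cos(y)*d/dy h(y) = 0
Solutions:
 h(y) = C1*(sin(y) - 1)^(1/9)/(sin(y) + 1)^(1/9)


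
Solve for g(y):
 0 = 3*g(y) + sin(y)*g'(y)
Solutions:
 g(y) = C1*(cos(y) + 1)^(3/2)/(cos(y) - 1)^(3/2)


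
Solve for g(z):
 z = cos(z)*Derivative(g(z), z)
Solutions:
 g(z) = C1 + Integral(z/cos(z), z)


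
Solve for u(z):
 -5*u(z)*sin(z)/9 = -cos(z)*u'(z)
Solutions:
 u(z) = C1/cos(z)^(5/9)


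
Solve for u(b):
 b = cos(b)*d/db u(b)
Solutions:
 u(b) = C1 + Integral(b/cos(b), b)


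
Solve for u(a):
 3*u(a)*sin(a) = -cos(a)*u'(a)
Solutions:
 u(a) = C1*cos(a)^3


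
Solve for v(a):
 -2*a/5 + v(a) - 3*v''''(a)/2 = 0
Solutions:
 v(a) = C1*exp(-2^(1/4)*3^(3/4)*a/3) + C2*exp(2^(1/4)*3^(3/4)*a/3) + C3*sin(2^(1/4)*3^(3/4)*a/3) + C4*cos(2^(1/4)*3^(3/4)*a/3) + 2*a/5


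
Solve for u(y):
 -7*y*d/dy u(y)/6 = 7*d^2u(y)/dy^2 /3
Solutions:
 u(y) = C1 + C2*erf(y/2)


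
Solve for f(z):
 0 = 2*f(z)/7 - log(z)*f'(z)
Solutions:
 f(z) = C1*exp(2*li(z)/7)


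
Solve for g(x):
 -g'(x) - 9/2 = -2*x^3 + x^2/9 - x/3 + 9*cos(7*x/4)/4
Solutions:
 g(x) = C1 + x^4/2 - x^3/27 + x^2/6 - 9*x/2 - 9*sin(7*x/4)/7


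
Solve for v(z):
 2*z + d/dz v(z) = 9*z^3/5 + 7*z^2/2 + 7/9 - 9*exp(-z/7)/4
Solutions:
 v(z) = C1 + 9*z^4/20 + 7*z^3/6 - z^2 + 7*z/9 + 63*exp(-z/7)/4


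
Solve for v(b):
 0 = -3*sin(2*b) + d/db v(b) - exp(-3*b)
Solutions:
 v(b) = C1 - 3*cos(2*b)/2 - exp(-3*b)/3


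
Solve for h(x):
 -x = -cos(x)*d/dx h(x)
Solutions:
 h(x) = C1 + Integral(x/cos(x), x)


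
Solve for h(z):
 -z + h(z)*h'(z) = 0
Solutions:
 h(z) = -sqrt(C1 + z^2)
 h(z) = sqrt(C1 + z^2)


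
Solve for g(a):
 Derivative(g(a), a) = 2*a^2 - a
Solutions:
 g(a) = C1 + 2*a^3/3 - a^2/2


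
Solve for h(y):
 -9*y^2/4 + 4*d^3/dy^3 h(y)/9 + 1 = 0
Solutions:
 h(y) = C1 + C2*y + C3*y^2 + 27*y^5/320 - 3*y^3/8


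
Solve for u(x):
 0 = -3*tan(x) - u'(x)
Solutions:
 u(x) = C1 + 3*log(cos(x))


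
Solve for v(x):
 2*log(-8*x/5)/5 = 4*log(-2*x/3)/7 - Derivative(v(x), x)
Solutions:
 v(x) = C1 + 6*x*log(-x)/35 + 2*x*(-10*log(3) - 11*log(2) - 3 + 7*log(5))/35


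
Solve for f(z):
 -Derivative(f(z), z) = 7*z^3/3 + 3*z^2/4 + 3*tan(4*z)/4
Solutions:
 f(z) = C1 - 7*z^4/12 - z^3/4 + 3*log(cos(4*z))/16


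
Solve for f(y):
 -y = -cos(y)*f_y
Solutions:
 f(y) = C1 + Integral(y/cos(y), y)


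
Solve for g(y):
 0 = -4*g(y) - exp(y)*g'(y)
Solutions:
 g(y) = C1*exp(4*exp(-y))


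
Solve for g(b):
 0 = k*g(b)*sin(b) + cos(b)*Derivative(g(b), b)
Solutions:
 g(b) = C1*exp(k*log(cos(b)))


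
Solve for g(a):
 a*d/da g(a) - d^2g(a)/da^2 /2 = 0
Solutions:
 g(a) = C1 + C2*erfi(a)


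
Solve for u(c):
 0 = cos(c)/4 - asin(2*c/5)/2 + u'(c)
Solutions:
 u(c) = C1 + c*asin(2*c/5)/2 + sqrt(25 - 4*c^2)/4 - sin(c)/4


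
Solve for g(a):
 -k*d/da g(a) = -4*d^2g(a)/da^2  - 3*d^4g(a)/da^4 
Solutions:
 g(a) = C1 + C2*exp(2^(1/3)*a*(-2^(1/3)*(-9*k + sqrt(81*k^2 + 256))^(1/3) + 8/(-9*k + sqrt(81*k^2 + 256))^(1/3))/6) + C3*exp(2^(1/3)*a*(2^(1/3)*(-9*k + sqrt(81*k^2 + 256))^(1/3) - 2^(1/3)*sqrt(3)*I*(-9*k + sqrt(81*k^2 + 256))^(1/3) + 32/((-1 + sqrt(3)*I)*(-9*k + sqrt(81*k^2 + 256))^(1/3)))/12) + C4*exp(2^(1/3)*a*(2^(1/3)*(-9*k + sqrt(81*k^2 + 256))^(1/3) + 2^(1/3)*sqrt(3)*I*(-9*k + sqrt(81*k^2 + 256))^(1/3) - 32/((1 + sqrt(3)*I)*(-9*k + sqrt(81*k^2 + 256))^(1/3)))/12)


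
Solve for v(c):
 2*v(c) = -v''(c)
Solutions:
 v(c) = C1*sin(sqrt(2)*c) + C2*cos(sqrt(2)*c)


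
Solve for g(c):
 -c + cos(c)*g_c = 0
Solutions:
 g(c) = C1 + Integral(c/cos(c), c)


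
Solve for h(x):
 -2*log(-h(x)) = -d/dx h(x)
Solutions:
 -li(-h(x)) = C1 + 2*x


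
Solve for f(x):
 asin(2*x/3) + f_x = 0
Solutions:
 f(x) = C1 - x*asin(2*x/3) - sqrt(9 - 4*x^2)/2


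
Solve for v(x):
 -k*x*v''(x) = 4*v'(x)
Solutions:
 v(x) = C1 + x^(((re(k) - 4)*re(k) + im(k)^2)/(re(k)^2 + im(k)^2))*(C2*sin(4*log(x)*Abs(im(k))/(re(k)^2 + im(k)^2)) + C3*cos(4*log(x)*im(k)/(re(k)^2 + im(k)^2)))


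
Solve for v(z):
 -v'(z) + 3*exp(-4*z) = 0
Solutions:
 v(z) = C1 - 3*exp(-4*z)/4


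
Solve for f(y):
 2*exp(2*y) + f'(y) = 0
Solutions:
 f(y) = C1 - exp(2*y)


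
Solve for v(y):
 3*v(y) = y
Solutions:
 v(y) = y/3


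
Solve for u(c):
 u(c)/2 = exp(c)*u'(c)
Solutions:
 u(c) = C1*exp(-exp(-c)/2)


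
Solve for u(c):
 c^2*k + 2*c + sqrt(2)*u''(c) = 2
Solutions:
 u(c) = C1 + C2*c - sqrt(2)*c^4*k/24 - sqrt(2)*c^3/6 + sqrt(2)*c^2/2


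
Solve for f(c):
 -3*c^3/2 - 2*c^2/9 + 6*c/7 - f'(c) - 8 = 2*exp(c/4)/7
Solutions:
 f(c) = C1 - 3*c^4/8 - 2*c^3/27 + 3*c^2/7 - 8*c - 8*exp(c/4)/7


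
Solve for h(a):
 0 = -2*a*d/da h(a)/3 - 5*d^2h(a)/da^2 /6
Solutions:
 h(a) = C1 + C2*erf(sqrt(10)*a/5)


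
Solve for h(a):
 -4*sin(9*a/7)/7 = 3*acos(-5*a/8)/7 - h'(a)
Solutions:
 h(a) = C1 + 3*a*acos(-5*a/8)/7 + 3*sqrt(64 - 25*a^2)/35 - 4*cos(9*a/7)/9


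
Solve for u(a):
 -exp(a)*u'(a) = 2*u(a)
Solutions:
 u(a) = C1*exp(2*exp(-a))


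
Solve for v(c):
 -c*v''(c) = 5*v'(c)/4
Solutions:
 v(c) = C1 + C2/c^(1/4)


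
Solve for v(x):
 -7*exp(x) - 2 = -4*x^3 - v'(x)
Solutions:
 v(x) = C1 - x^4 + 2*x + 7*exp(x)


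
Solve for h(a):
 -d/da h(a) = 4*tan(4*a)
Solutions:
 h(a) = C1 + log(cos(4*a))


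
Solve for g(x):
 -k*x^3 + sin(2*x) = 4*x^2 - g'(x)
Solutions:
 g(x) = C1 + k*x^4/4 + 4*x^3/3 + cos(2*x)/2


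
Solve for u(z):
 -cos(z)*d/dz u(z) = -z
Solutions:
 u(z) = C1 + Integral(z/cos(z), z)


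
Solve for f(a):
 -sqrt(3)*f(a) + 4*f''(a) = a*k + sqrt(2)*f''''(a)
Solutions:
 f(a) = C1*exp(-2^(1/4)*a*sqrt(1 - sqrt(4 - sqrt(6))/2)) + C2*exp(2^(1/4)*a*sqrt(1 - sqrt(4 - sqrt(6))/2)) + C3*exp(-2^(1/4)*a*sqrt(sqrt(4 - sqrt(6))/2 + 1)) + C4*exp(2^(1/4)*a*sqrt(sqrt(4 - sqrt(6))/2 + 1)) - sqrt(3)*a*k/3


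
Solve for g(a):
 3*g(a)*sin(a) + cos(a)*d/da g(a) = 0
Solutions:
 g(a) = C1*cos(a)^3


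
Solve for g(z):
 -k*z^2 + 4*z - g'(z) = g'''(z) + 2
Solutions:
 g(z) = C1 + C2*sin(z) + C3*cos(z) - k*z^3/3 + 2*k*z + 2*z^2 - 2*z


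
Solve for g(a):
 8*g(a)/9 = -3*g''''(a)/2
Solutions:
 g(a) = (C1*sin(sqrt(2)*3^(1/4)*a/3) + C2*cos(sqrt(2)*3^(1/4)*a/3))*exp(-sqrt(2)*3^(1/4)*a/3) + (C3*sin(sqrt(2)*3^(1/4)*a/3) + C4*cos(sqrt(2)*3^(1/4)*a/3))*exp(sqrt(2)*3^(1/4)*a/3)


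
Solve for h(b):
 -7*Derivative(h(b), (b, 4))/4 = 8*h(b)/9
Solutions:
 h(b) = (C1*sin(14^(3/4)*sqrt(3)*b/21) + C2*cos(14^(3/4)*sqrt(3)*b/21))*exp(-14^(3/4)*sqrt(3)*b/21) + (C3*sin(14^(3/4)*sqrt(3)*b/21) + C4*cos(14^(3/4)*sqrt(3)*b/21))*exp(14^(3/4)*sqrt(3)*b/21)


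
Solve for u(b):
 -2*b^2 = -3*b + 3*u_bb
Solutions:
 u(b) = C1 + C2*b - b^4/18 + b^3/6


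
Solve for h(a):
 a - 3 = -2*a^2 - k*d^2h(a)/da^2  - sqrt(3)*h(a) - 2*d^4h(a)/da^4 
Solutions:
 h(a) = C1*exp(-a*sqrt(-k - sqrt(k^2 - 8*sqrt(3)))/2) + C2*exp(a*sqrt(-k - sqrt(k^2 - 8*sqrt(3)))/2) + C3*exp(-a*sqrt(-k + sqrt(k^2 - 8*sqrt(3)))/2) + C4*exp(a*sqrt(-k + sqrt(k^2 - 8*sqrt(3)))/2) - 2*sqrt(3)*a^2/3 - sqrt(3)*a/3 + 4*k/3 + sqrt(3)


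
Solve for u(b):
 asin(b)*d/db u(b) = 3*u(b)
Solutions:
 u(b) = C1*exp(3*Integral(1/asin(b), b))


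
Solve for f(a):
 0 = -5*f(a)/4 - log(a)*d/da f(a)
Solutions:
 f(a) = C1*exp(-5*li(a)/4)


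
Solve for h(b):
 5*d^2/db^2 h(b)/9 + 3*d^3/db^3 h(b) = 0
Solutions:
 h(b) = C1 + C2*b + C3*exp(-5*b/27)


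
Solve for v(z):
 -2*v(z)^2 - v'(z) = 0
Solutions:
 v(z) = 1/(C1 + 2*z)


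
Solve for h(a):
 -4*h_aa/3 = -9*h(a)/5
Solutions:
 h(a) = C1*exp(-3*sqrt(15)*a/10) + C2*exp(3*sqrt(15)*a/10)


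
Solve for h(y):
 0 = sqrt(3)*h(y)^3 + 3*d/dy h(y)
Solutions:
 h(y) = -sqrt(6)*sqrt(-1/(C1 - sqrt(3)*y))/2
 h(y) = sqrt(6)*sqrt(-1/(C1 - sqrt(3)*y))/2


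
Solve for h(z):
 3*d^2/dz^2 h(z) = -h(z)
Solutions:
 h(z) = C1*sin(sqrt(3)*z/3) + C2*cos(sqrt(3)*z/3)


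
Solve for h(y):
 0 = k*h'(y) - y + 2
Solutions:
 h(y) = C1 + y^2/(2*k) - 2*y/k


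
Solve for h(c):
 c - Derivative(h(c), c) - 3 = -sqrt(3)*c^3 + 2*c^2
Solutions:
 h(c) = C1 + sqrt(3)*c^4/4 - 2*c^3/3 + c^2/2 - 3*c


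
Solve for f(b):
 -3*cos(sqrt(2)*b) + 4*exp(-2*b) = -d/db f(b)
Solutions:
 f(b) = C1 + 3*sqrt(2)*sin(sqrt(2)*b)/2 + 2*exp(-2*b)


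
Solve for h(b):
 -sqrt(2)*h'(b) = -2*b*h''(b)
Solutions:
 h(b) = C1 + C2*b^(sqrt(2)/2 + 1)


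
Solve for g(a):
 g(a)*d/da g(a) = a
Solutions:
 g(a) = -sqrt(C1 + a^2)
 g(a) = sqrt(C1 + a^2)


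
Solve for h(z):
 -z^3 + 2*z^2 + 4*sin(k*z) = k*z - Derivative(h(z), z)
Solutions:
 h(z) = C1 + k*z^2/2 + z^4/4 - 2*z^3/3 + 4*cos(k*z)/k


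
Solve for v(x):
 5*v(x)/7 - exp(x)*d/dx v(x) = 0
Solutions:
 v(x) = C1*exp(-5*exp(-x)/7)


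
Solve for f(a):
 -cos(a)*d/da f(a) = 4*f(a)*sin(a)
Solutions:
 f(a) = C1*cos(a)^4


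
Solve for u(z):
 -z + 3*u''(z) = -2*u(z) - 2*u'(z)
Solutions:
 u(z) = z/2 + (C1*sin(sqrt(5)*z/3) + C2*cos(sqrt(5)*z/3))*exp(-z/3) - 1/2


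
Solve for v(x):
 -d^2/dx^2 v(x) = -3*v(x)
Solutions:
 v(x) = C1*exp(-sqrt(3)*x) + C2*exp(sqrt(3)*x)


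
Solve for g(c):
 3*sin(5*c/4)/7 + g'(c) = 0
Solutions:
 g(c) = C1 + 12*cos(5*c/4)/35


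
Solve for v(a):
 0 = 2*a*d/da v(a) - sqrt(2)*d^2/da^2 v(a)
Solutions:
 v(a) = C1 + C2*erfi(2^(3/4)*a/2)


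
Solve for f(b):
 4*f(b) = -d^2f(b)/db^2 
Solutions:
 f(b) = C1*sin(2*b) + C2*cos(2*b)


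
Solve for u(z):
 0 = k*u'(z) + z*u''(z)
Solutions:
 u(z) = C1 + z^(1 - re(k))*(C2*sin(log(z)*Abs(im(k))) + C3*cos(log(z)*im(k)))


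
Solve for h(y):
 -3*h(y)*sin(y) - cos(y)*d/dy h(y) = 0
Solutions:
 h(y) = C1*cos(y)^3


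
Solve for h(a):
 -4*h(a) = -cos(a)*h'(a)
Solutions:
 h(a) = C1*(sin(a)^2 + 2*sin(a) + 1)/(sin(a)^2 - 2*sin(a) + 1)


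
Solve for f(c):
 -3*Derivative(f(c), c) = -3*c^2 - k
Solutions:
 f(c) = C1 + c^3/3 + c*k/3


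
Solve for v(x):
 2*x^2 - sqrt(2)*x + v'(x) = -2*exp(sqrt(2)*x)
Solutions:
 v(x) = C1 - 2*x^3/3 + sqrt(2)*x^2/2 - sqrt(2)*exp(sqrt(2)*x)


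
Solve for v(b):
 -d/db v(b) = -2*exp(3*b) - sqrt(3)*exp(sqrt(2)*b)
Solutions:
 v(b) = C1 + 2*exp(3*b)/3 + sqrt(6)*exp(sqrt(2)*b)/2


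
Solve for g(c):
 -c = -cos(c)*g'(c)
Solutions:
 g(c) = C1 + Integral(c/cos(c), c)


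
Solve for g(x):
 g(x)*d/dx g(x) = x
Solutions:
 g(x) = -sqrt(C1 + x^2)
 g(x) = sqrt(C1 + x^2)


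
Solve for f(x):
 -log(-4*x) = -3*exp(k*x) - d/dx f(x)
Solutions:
 f(x) = C1 + x*log(-x) + x*(-1 + 2*log(2)) + Piecewise((-3*exp(k*x)/k, Ne(k, 0)), (-3*x, True))


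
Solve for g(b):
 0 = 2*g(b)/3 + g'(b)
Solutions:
 g(b) = C1*exp(-2*b/3)


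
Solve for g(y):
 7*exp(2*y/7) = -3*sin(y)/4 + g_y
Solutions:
 g(y) = C1 + 49*exp(2*y/7)/2 - 3*cos(y)/4


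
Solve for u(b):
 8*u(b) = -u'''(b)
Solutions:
 u(b) = C3*exp(-2*b) + (C1*sin(sqrt(3)*b) + C2*cos(sqrt(3)*b))*exp(b)


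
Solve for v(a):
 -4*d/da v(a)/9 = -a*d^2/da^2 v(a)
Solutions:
 v(a) = C1 + C2*a^(13/9)


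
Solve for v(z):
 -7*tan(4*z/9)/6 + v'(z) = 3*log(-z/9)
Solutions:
 v(z) = C1 + 3*z*log(-z) - 6*z*log(3) - 3*z - 21*log(cos(4*z/9))/8


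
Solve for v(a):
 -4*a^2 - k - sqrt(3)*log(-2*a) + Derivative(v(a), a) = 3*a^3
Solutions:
 v(a) = C1 + 3*a^4/4 + 4*a^3/3 + a*(k - sqrt(3) + sqrt(3)*log(2)) + sqrt(3)*a*log(-a)


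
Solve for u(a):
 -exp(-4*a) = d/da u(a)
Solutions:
 u(a) = C1 + exp(-4*a)/4


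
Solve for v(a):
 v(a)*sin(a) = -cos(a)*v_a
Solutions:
 v(a) = C1*cos(a)


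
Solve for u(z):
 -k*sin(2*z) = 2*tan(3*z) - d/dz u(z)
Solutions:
 u(z) = C1 - k*cos(2*z)/2 - 2*log(cos(3*z))/3


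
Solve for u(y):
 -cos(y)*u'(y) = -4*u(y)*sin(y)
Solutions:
 u(y) = C1/cos(y)^4


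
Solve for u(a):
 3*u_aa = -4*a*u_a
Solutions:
 u(a) = C1 + C2*erf(sqrt(6)*a/3)


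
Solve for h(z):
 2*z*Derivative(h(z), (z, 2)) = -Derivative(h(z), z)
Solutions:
 h(z) = C1 + C2*sqrt(z)


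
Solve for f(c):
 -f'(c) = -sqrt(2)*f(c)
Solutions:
 f(c) = C1*exp(sqrt(2)*c)


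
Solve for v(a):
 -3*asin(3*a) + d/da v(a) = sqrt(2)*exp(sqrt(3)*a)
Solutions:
 v(a) = C1 + 3*a*asin(3*a) + sqrt(1 - 9*a^2) + sqrt(6)*exp(sqrt(3)*a)/3


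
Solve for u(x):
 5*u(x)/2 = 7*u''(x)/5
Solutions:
 u(x) = C1*exp(-5*sqrt(14)*x/14) + C2*exp(5*sqrt(14)*x/14)


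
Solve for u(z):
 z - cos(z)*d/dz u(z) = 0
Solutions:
 u(z) = C1 + Integral(z/cos(z), z)


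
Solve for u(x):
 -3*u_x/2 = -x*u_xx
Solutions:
 u(x) = C1 + C2*x^(5/2)


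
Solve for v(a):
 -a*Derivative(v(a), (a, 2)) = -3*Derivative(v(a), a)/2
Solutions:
 v(a) = C1 + C2*a^(5/2)


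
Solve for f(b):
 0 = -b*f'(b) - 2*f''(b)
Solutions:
 f(b) = C1 + C2*erf(b/2)


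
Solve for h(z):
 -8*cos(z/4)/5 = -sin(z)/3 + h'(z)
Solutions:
 h(z) = C1 - 32*sin(z/4)/5 - cos(z)/3


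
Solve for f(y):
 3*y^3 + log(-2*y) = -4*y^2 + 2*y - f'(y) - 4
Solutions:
 f(y) = C1 - 3*y^4/4 - 4*y^3/3 + y^2 - y*log(-y) + y*(-3 - log(2))


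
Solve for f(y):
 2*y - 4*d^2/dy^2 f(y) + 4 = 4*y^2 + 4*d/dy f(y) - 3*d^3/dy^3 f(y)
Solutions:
 f(y) = C1 + C2*exp(-2*y/3) + C3*exp(2*y) - y^3/3 + 5*y^2/4 - 3*y


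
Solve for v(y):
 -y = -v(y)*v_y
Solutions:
 v(y) = -sqrt(C1 + y^2)
 v(y) = sqrt(C1 + y^2)


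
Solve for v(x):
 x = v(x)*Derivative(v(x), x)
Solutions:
 v(x) = -sqrt(C1 + x^2)
 v(x) = sqrt(C1 + x^2)


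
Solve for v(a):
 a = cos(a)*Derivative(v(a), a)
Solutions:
 v(a) = C1 + Integral(a/cos(a), a)


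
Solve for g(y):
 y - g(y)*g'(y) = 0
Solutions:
 g(y) = -sqrt(C1 + y^2)
 g(y) = sqrt(C1 + y^2)


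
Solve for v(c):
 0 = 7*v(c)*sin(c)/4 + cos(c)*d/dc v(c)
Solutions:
 v(c) = C1*cos(c)^(7/4)


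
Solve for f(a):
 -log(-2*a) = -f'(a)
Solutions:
 f(a) = C1 + a*log(-a) + a*(-1 + log(2))


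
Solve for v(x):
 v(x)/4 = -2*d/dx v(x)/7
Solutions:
 v(x) = C1*exp(-7*x/8)


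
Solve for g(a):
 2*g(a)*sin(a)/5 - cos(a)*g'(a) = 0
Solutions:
 g(a) = C1/cos(a)^(2/5)


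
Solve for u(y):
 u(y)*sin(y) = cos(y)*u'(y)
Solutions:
 u(y) = C1/cos(y)


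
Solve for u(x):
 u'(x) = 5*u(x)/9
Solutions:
 u(x) = C1*exp(5*x/9)


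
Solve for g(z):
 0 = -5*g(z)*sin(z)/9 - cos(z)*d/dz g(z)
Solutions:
 g(z) = C1*cos(z)^(5/9)


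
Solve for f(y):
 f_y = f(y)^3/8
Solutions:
 f(y) = -2*sqrt(-1/(C1 + y))
 f(y) = 2*sqrt(-1/(C1 + y))


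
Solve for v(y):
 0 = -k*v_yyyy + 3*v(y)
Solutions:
 v(y) = C1*exp(-3^(1/4)*y*(1/k)^(1/4)) + C2*exp(3^(1/4)*y*(1/k)^(1/4)) + C3*exp(-3^(1/4)*I*y*(1/k)^(1/4)) + C4*exp(3^(1/4)*I*y*(1/k)^(1/4))


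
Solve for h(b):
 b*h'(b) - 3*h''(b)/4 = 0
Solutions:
 h(b) = C1 + C2*erfi(sqrt(6)*b/3)


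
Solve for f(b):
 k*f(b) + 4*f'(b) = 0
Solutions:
 f(b) = C1*exp(-b*k/4)


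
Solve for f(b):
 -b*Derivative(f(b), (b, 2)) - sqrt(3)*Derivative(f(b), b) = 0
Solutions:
 f(b) = C1 + C2*b^(1 - sqrt(3))


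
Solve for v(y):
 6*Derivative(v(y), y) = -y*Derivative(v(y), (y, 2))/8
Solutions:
 v(y) = C1 + C2/y^47


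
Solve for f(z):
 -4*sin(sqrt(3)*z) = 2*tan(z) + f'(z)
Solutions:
 f(z) = C1 + 2*log(cos(z)) + 4*sqrt(3)*cos(sqrt(3)*z)/3


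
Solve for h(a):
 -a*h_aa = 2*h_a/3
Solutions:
 h(a) = C1 + C2*a^(1/3)


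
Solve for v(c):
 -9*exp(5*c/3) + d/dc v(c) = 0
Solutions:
 v(c) = C1 + 27*exp(5*c/3)/5


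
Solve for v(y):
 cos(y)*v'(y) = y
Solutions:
 v(y) = C1 + Integral(y/cos(y), y)


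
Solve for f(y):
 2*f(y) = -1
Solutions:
 f(y) = -1/2


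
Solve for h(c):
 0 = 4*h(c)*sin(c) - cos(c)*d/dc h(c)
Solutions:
 h(c) = C1/cos(c)^4


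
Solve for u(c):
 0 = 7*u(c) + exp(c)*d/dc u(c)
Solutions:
 u(c) = C1*exp(7*exp(-c))


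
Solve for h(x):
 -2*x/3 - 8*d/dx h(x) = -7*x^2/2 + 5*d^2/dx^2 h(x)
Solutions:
 h(x) = C1 + C2*exp(-8*x/5) + 7*x^3/48 - 121*x^2/384 + 605*x/1536


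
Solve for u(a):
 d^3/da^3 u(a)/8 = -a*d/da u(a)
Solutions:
 u(a) = C1 + Integral(C2*airyai(-2*a) + C3*airybi(-2*a), a)


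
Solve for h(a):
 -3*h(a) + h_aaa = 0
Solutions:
 h(a) = C3*exp(3^(1/3)*a) + (C1*sin(3^(5/6)*a/2) + C2*cos(3^(5/6)*a/2))*exp(-3^(1/3)*a/2)


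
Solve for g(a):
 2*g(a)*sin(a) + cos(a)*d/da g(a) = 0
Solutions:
 g(a) = C1*cos(a)^2


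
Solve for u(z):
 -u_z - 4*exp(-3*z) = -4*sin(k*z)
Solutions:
 u(z) = C1 + 4*exp(-3*z)/3 - 4*cos(k*z)/k


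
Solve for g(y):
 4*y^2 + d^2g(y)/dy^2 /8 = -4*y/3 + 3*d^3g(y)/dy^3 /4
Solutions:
 g(y) = C1 + C2*y + C3*exp(y/6) - 8*y^4/3 - 592*y^3/9 - 1184*y^2


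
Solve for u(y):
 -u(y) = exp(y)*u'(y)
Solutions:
 u(y) = C1*exp(exp(-y))


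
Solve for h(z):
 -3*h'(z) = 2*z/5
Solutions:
 h(z) = C1 - z^2/15


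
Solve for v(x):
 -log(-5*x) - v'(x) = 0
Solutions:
 v(x) = C1 - x*log(-x) + x*(1 - log(5))


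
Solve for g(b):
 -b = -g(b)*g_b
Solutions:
 g(b) = -sqrt(C1 + b^2)
 g(b) = sqrt(C1 + b^2)


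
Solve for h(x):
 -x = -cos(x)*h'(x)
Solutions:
 h(x) = C1 + Integral(x/cos(x), x)


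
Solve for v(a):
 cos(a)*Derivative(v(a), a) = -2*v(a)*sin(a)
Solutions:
 v(a) = C1*cos(a)^2


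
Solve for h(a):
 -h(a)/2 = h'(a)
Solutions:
 h(a) = C1*exp(-a/2)


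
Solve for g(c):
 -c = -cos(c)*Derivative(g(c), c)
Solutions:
 g(c) = C1 + Integral(c/cos(c), c)


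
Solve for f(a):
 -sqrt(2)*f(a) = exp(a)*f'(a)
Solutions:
 f(a) = C1*exp(sqrt(2)*exp(-a))


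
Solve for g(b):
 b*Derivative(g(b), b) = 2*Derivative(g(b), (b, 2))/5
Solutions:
 g(b) = C1 + C2*erfi(sqrt(5)*b/2)


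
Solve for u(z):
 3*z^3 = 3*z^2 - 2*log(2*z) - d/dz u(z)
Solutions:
 u(z) = C1 - 3*z^4/4 + z^3 - 2*z*log(z) - z*log(4) + 2*z


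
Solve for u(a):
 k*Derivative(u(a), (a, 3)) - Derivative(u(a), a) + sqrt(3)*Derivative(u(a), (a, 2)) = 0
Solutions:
 u(a) = C1 + C2*exp(a*(sqrt(4*k + 3) - sqrt(3))/(2*k)) + C3*exp(-a*(sqrt(4*k + 3) + sqrt(3))/(2*k))


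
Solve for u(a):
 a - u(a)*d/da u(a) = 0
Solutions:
 u(a) = -sqrt(C1 + a^2)
 u(a) = sqrt(C1 + a^2)


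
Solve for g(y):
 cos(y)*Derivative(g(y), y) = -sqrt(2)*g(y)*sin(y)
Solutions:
 g(y) = C1*cos(y)^(sqrt(2))


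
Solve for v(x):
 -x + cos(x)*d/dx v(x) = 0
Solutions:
 v(x) = C1 + Integral(x/cos(x), x)


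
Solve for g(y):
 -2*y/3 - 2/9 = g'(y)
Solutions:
 g(y) = C1 - y^2/3 - 2*y/9


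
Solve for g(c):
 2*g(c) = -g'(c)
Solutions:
 g(c) = C1*exp(-2*c)


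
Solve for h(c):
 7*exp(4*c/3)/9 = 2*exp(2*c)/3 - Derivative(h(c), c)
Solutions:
 h(c) = C1 - 7*exp(4*c/3)/12 + exp(2*c)/3


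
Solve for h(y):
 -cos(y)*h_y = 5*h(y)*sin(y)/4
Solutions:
 h(y) = C1*cos(y)^(5/4)


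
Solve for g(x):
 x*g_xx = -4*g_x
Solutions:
 g(x) = C1 + C2/x^3


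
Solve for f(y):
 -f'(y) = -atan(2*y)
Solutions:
 f(y) = C1 + y*atan(2*y) - log(4*y^2 + 1)/4


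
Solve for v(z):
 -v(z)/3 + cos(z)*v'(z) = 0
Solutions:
 v(z) = C1*(sin(z) + 1)^(1/6)/(sin(z) - 1)^(1/6)


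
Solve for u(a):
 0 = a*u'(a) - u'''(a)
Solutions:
 u(a) = C1 + Integral(C2*airyai(a) + C3*airybi(a), a)


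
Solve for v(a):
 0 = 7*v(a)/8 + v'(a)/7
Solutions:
 v(a) = C1*exp(-49*a/8)


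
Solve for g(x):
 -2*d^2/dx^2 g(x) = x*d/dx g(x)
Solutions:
 g(x) = C1 + C2*erf(x/2)


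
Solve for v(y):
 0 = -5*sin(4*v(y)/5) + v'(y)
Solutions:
 -5*y + 5*log(cos(4*v(y)/5) - 1)/8 - 5*log(cos(4*v(y)/5) + 1)/8 = C1


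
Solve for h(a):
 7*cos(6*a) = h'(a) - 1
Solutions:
 h(a) = C1 + a + 7*sin(6*a)/6


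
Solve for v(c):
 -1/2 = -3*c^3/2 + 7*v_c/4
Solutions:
 v(c) = C1 + 3*c^4/14 - 2*c/7


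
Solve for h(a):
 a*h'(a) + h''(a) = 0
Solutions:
 h(a) = C1 + C2*erf(sqrt(2)*a/2)


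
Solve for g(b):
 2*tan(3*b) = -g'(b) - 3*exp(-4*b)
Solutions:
 g(b) = C1 - log(tan(3*b)^2 + 1)/3 + 3*exp(-4*b)/4


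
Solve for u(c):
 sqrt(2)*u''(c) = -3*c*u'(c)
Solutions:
 u(c) = C1 + C2*erf(2^(1/4)*sqrt(3)*c/2)


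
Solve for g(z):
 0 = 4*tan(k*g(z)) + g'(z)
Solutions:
 g(z) = Piecewise((-asin(exp(C1*k - 4*k*z))/k + pi/k, Ne(k, 0)), (nan, True))
 g(z) = Piecewise((asin(exp(C1*k - 4*k*z))/k, Ne(k, 0)), (nan, True))


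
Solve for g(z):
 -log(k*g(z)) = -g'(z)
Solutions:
 li(k*g(z))/k = C1 + z


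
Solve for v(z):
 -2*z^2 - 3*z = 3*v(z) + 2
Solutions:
 v(z) = -2*z^2/3 - z - 2/3


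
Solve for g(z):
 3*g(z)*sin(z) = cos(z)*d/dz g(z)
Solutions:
 g(z) = C1/cos(z)^3


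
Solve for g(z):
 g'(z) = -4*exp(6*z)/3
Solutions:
 g(z) = C1 - 2*exp(6*z)/9


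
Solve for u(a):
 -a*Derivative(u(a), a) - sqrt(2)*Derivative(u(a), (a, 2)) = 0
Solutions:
 u(a) = C1 + C2*erf(2^(1/4)*a/2)


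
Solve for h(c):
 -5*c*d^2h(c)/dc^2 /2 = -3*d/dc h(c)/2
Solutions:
 h(c) = C1 + C2*c^(8/5)


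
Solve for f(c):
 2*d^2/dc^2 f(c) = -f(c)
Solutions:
 f(c) = C1*sin(sqrt(2)*c/2) + C2*cos(sqrt(2)*c/2)


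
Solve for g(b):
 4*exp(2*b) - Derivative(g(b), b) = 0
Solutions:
 g(b) = C1 + 2*exp(2*b)


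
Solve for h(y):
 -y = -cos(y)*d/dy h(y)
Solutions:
 h(y) = C1 + Integral(y/cos(y), y)


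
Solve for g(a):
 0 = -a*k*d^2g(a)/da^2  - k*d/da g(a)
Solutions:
 g(a) = C1 + C2*log(a)


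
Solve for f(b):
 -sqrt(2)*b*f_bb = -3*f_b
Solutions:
 f(b) = C1 + C2*b^(1 + 3*sqrt(2)/2)


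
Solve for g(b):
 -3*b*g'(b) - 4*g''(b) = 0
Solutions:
 g(b) = C1 + C2*erf(sqrt(6)*b/4)


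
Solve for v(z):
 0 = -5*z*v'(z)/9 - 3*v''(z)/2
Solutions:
 v(z) = C1 + C2*erf(sqrt(15)*z/9)


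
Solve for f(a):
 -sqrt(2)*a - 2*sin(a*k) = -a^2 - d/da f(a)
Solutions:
 f(a) = C1 - a^3/3 + sqrt(2)*a^2/2 - 2*cos(a*k)/k


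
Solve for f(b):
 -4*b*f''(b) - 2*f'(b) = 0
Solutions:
 f(b) = C1 + C2*sqrt(b)


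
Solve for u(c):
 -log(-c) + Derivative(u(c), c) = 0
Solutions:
 u(c) = C1 + c*log(-c) - c


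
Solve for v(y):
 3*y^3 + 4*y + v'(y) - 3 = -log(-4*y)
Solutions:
 v(y) = C1 - 3*y^4/4 - 2*y^2 - y*log(-y) + 2*y*(2 - log(2))


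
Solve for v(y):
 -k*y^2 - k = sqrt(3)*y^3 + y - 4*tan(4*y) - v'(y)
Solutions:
 v(y) = C1 + k*y^3/3 + k*y + sqrt(3)*y^4/4 + y^2/2 + log(cos(4*y))


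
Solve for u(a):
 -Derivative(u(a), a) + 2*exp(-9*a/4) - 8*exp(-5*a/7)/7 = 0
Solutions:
 u(a) = C1 - 8*exp(-9*a/4)/9 + 8*exp(-5*a/7)/5


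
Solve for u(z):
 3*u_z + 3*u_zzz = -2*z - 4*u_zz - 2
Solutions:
 u(z) = C1 - z^2/3 + 2*z/9 + (C2*sin(sqrt(5)*z/3) + C3*cos(sqrt(5)*z/3))*exp(-2*z/3)


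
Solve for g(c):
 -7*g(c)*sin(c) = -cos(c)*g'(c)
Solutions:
 g(c) = C1/cos(c)^7


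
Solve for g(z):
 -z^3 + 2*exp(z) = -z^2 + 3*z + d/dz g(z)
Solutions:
 g(z) = C1 - z^4/4 + z^3/3 - 3*z^2/2 + 2*exp(z)
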